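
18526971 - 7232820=11294151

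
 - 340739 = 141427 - 482166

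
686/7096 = 343/3548  =  0.10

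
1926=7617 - 5691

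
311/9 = 311/9 = 34.56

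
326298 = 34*9597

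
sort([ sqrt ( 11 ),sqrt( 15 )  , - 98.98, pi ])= [ - 98.98, pi,sqrt(11),sqrt( 15) ] 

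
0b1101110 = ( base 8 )156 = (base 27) 42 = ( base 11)a0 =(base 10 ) 110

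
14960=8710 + 6250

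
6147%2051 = 2045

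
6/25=6/25 = 0.24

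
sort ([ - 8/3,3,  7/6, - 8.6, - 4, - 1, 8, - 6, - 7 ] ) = [  -  8.6, - 7, - 6, - 4, - 8/3, - 1,7/6, 3, 8]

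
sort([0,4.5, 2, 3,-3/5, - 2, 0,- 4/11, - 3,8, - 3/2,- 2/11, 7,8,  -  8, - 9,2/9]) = [-9, - 8, - 3,-2, - 3/2, - 3/5  , - 4/11, - 2/11,  0, 0, 2/9, 2,3,4.5,7,  8,8 ]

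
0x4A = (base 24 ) 32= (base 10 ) 74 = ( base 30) 2E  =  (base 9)82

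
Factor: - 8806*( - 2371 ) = 2^1*7^1*17^1*37^1*2371^1 = 20879026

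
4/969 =4/969 = 0.00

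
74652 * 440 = 32846880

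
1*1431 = 1431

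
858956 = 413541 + 445415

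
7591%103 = 72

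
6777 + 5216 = 11993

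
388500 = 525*740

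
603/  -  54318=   -  1  +  17905/18106 = - 0.01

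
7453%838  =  749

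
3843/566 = 3843/566 = 6.79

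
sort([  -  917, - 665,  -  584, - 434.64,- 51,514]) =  [ - 917,  -  665, - 584, - 434.64, -51, 514]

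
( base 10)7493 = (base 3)101021112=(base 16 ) 1D45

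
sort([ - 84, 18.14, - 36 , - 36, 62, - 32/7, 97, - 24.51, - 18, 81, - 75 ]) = [ - 84 , - 75, - 36, - 36 , - 24.51,  -  18, - 32/7 , 18.14, 62, 81,97 ] 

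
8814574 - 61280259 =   -  52465685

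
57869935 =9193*6295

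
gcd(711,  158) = 79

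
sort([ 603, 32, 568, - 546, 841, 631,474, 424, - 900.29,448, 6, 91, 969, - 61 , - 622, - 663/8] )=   [ - 900.29, - 622, - 546, - 663/8, - 61,6, 32, 91, 424,448, 474, 568,  603, 631, 841, 969 ]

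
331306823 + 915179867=1246486690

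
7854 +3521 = 11375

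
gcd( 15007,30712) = 349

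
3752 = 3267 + 485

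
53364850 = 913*58450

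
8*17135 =137080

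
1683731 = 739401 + 944330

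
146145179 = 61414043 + 84731136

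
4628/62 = 74+20/31 = 74.65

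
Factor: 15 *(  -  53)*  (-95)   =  3^1*5^2  *  19^1*53^1 =75525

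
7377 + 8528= 15905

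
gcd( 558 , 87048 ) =558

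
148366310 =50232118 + 98134192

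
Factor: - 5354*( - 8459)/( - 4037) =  - 4117226/367 = -2^1 * 367^( - 1) * 769^1*2677^1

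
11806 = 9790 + 2016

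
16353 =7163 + 9190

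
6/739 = 6/739 = 0.01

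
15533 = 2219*7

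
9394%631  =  560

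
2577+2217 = 4794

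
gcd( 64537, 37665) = 1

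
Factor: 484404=2^2 * 3^1*37^1*1091^1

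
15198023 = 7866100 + 7331923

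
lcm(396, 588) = 19404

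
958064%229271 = 40980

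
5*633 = 3165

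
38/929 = 38/929 = 0.04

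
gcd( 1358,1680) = 14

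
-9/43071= - 3/14357 = -0.00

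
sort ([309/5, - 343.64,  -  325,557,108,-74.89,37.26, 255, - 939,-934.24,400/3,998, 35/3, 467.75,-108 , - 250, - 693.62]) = [ - 939, - 934.24, - 693.62 , - 343.64,- 325, - 250, - 108, - 74.89,35/3,37.26,  309/5,108,  400/3,255, 467.75, 557,998]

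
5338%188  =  74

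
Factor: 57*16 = 912 = 2^4*3^1*19^1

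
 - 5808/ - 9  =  1936/3 = 645.33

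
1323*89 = 117747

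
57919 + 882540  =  940459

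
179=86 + 93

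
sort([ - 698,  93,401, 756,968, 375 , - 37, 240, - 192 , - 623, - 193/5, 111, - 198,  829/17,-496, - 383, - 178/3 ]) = [ - 698,-623, - 496, - 383,- 198, - 192, - 178/3, - 193/5, -37, 829/17, 93,111,240, 375,  401,756,  968] 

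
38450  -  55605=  - 17155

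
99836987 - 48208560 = 51628427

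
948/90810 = 158/15135=0.01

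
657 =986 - 329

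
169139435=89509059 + 79630376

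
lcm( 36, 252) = 252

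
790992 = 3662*216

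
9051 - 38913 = - 29862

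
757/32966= 757/32966 = 0.02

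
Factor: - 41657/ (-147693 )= 3^( - 1)*11^1*13^( - 1) = 11/39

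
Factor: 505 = 5^1*101^1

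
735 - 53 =682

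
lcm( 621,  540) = 12420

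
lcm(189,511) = 13797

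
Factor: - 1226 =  - 2^1*613^1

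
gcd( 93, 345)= 3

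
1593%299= 98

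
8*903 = 7224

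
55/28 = 55/28 = 1.96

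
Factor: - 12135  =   - 3^1*5^1*809^1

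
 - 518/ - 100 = 259/50  =  5.18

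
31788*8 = 254304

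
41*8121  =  332961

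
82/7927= 82/7927 = 0.01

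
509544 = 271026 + 238518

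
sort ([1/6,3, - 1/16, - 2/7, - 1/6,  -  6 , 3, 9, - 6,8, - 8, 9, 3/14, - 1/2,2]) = [  -  8, - 6, - 6, - 1/2,  -  2/7, - 1/6,- 1/16, 1/6,3/14, 2, 3,3, 8, 9,  9]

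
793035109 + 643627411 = 1436662520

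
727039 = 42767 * 17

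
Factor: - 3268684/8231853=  - 2^2*3^(  -  1)*7^( - 2 ) * 19^1*29^( - 1)*41^1 * 1049^1* 1931^ ( - 1 ) 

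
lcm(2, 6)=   6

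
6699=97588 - 90889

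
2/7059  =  2/7059 = 0.00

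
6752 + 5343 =12095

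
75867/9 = 25289/3 = 8429.67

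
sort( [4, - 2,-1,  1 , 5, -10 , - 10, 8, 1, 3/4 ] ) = [ - 10, - 10,- 2,-1, 3/4,1,  1, 4,  5, 8] 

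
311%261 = 50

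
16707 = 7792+8915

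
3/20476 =3/20476 = 0.00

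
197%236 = 197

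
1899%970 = 929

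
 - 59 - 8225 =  -8284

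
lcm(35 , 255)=1785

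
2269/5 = 453 + 4/5= 453.80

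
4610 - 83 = 4527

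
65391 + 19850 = 85241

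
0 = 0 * 59494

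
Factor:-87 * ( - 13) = 1131 = 3^1 * 13^1*29^1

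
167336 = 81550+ 85786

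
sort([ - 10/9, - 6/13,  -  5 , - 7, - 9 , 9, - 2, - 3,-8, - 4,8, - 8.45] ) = [ - 9,- 8.45, - 8, -7, - 5, - 4,  -  3, - 2 , - 10/9, - 6/13, 8, 9]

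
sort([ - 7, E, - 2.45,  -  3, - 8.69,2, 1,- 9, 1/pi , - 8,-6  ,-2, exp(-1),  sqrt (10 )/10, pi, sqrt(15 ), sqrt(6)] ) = [ - 9, - 8.69,-8, - 7, - 6, -3, - 2.45, - 2,sqrt(10)/10, 1/pi, exp( - 1) , 1, 2,sqrt( 6 ), E, pi,  sqrt(15) ] 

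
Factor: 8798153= 7^1*13^1*109^1*887^1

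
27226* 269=7323794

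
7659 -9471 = -1812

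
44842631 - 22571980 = 22270651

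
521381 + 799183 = 1320564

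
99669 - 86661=13008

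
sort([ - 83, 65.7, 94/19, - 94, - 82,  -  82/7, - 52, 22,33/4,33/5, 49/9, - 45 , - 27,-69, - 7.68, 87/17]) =[ - 94, - 83, - 82,  -  69, - 52, -45, - 27,-82/7, - 7.68,94/19, 87/17,49/9,33/5,33/4, 22,65.7 ] 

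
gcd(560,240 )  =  80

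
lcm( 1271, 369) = 11439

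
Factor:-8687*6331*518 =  - 2^1*7^2*13^1*17^1 * 37^1*73^1*487^1 = - 28488651646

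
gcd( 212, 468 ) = 4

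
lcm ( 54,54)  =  54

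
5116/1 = 5116 = 5116.00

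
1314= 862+452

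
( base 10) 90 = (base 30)30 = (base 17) 55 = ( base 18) 50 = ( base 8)132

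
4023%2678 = 1345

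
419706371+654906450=1074612821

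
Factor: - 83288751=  -3^1*7^1*13^1*71^1*4297^1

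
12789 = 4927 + 7862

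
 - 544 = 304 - 848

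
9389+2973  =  12362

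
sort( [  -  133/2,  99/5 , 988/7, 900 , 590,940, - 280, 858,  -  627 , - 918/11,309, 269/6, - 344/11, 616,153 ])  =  [ - 627, - 280,- 918/11,  -  133/2,-344/11,99/5, 269/6,988/7, 153, 309,  590,616, 858, 900,940]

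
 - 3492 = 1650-5142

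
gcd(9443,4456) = 1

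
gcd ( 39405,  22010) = 355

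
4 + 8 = 12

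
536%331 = 205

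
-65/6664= -1  +  6599/6664 = - 0.01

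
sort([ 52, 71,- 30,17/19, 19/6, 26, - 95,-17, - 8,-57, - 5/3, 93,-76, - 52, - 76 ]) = [ - 95,-76 ,-76, - 57,-52,-30,-17,- 8,-5/3,17/19 , 19/6,26, 52, 71,93 ] 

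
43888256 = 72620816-28732560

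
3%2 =1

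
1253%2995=1253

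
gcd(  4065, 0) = 4065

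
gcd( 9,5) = 1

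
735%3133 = 735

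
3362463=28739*117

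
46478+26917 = 73395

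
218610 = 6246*35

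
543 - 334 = 209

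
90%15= 0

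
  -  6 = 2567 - 2573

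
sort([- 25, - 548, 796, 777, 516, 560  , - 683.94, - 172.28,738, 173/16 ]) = [ - 683.94,-548,- 172.28,-25,173/16,516,560, 738,777, 796]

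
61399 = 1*61399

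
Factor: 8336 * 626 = 2^5*313^1*521^1 = 5218336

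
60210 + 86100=146310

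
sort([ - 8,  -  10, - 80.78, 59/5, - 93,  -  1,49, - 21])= [-93, - 80.78, - 21, - 10, - 8, - 1, 59/5, 49]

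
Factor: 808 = 2^3*101^1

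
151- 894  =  -743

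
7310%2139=893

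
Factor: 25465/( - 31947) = -55/69 = - 3^( - 1)*5^1 * 11^1* 23^(  -  1)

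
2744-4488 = -1744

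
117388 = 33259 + 84129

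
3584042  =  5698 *629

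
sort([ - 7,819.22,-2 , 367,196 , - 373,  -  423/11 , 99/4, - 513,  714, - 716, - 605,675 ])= [ - 716 , - 605 , - 513,-373,-423/11, - 7, - 2,  99/4 , 196,367 , 675 , 714,819.22] 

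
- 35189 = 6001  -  41190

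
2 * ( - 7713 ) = -15426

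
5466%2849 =2617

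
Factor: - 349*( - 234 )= 81666 = 2^1 * 3^2*13^1*349^1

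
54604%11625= 8104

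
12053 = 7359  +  4694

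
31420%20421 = 10999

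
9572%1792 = 612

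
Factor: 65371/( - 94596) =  - 2^ ( - 2 )*3^ ( - 1)*7883^( - 1)*65371^1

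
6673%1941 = 850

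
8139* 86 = 699954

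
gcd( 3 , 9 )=3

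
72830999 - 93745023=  - 20914024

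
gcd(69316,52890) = 86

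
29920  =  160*187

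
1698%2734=1698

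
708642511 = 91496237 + 617146274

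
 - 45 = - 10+-35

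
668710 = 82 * 8155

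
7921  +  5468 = 13389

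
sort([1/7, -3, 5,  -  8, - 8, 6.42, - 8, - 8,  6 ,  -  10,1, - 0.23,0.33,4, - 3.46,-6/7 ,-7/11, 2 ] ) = [ - 10,  -  8,-8  , - 8, - 8,  -  3.46, - 3,  -  6/7, - 7/11,-0.23, 1/7,0.33,1,2,4,5,6,6.42 ] 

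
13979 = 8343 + 5636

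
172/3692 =43/923 = 0.05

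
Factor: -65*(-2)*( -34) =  - 2^2*5^1*13^1*17^1 = - 4420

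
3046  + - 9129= - 6083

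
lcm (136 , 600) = 10200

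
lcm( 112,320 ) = 2240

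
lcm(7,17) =119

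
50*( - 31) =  - 1550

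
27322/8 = 3415+1/4= 3415.25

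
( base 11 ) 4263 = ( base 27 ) 7jj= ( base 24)9ij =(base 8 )13003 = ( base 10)5635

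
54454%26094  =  2266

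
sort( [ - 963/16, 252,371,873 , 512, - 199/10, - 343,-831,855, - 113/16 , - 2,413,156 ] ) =[ - 831,- 343, - 963/16, - 199/10, - 113/16, - 2,156,252,371,413, 512,855, 873 ]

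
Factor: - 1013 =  - 1013^1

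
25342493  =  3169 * 7997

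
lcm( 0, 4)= 0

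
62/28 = 2 + 3/14=2.21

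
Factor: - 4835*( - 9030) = 2^1 * 3^1*5^2*7^1 * 43^1*967^1 = 43660050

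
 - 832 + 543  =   - 289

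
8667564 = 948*9143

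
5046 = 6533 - 1487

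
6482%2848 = 786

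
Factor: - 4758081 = -3^1 * 1586027^1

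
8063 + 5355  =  13418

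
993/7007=993/7007  =  0.14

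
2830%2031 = 799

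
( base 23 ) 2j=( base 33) 1W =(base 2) 1000001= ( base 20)35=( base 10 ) 65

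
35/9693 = 35/9693 = 0.00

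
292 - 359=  - 67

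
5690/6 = 948 +1/3  =  948.33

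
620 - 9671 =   -  9051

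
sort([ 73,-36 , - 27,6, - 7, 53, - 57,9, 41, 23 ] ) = [ - 57, - 36, - 27, - 7,6, 9, 23,41, 53 , 73]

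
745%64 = 41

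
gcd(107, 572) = 1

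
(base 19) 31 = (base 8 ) 72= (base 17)37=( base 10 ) 58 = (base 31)1R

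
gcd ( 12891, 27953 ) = 1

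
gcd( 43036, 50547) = 203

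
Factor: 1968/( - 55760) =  - 3/85= - 3^1*5^( - 1 )*17^( - 1 )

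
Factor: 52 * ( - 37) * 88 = - 2^5 * 11^1*13^1* 37^1 = -169312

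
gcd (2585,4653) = 517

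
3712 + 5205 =8917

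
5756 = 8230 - 2474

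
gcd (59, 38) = 1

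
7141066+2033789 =9174855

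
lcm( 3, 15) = 15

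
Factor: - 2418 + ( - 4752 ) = -7170  =  -2^1*3^1*5^1*239^1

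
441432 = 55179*8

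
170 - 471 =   -  301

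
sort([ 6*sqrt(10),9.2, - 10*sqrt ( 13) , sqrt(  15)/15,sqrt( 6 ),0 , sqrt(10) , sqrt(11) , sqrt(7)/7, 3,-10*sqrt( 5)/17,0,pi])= [ - 10*sqrt( 13),- 10*sqrt( 5 ) /17,0, 0 , sqrt( 15)/15,sqrt( 7)/7,sqrt( 6 ),3,  pi,sqrt( 10), sqrt( 11), 9.2,6 *sqrt( 10)]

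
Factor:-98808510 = -2^1*3^1*5^1*29^1*137^1*829^1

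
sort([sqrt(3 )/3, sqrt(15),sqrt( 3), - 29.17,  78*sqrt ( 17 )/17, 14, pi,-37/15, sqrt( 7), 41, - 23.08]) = [ - 29.17,  -  23.08, - 37/15,sqrt( 3 ) /3 , sqrt(3),  sqrt(7 ),pi, sqrt( 15), 14, 78 * sqrt(17 ) /17, 41 ]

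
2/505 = 2/505=   0.00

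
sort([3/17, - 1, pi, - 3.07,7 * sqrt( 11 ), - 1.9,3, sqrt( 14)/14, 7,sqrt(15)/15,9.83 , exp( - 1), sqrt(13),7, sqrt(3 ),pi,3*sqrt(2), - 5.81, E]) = [ - 5.81, - 3.07, - 1.9, -1, 3/17, sqrt( 15) /15,sqrt ( 14)/14, exp( - 1), sqrt( 3 ),E, 3, pi, pi, sqrt ( 13 ), 3*sqrt(2 ),7, 7, 9.83, 7 * sqrt(11)]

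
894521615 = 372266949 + 522254666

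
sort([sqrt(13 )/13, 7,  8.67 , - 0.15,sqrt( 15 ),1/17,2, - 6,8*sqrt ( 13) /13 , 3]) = [-6, - 0.15,1/17,sqrt(13)/13, 2,  8*sqrt( 13)/13,3, sqrt( 15), 7, 8.67]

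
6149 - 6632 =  - 483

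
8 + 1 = 9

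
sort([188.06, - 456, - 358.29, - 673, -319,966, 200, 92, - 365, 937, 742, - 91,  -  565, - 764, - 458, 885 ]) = [ - 764, - 673,-565, - 458, -456, - 365,-358.29, - 319 ,-91, 92, 188.06, 200,742, 885,937, 966 ] 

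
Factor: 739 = 739^1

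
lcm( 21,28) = 84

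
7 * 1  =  7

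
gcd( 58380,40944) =12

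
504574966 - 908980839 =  - 404405873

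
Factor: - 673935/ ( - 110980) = 2^(  -  2 )*3^1*31^( - 1) * 251^1 = 753/124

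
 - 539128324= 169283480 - 708411804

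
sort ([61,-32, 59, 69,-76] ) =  [-76, - 32,59,61 , 69 ]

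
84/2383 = 84/2383 = 0.04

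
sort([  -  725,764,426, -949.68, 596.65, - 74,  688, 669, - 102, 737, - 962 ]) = [-962, - 949.68, - 725, - 102,- 74,  426 , 596.65,669, 688, 737,764] 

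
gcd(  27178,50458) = 2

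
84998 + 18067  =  103065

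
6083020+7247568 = 13330588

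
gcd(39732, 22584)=12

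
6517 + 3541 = 10058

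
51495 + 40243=91738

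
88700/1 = 88700 = 88700.00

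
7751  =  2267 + 5484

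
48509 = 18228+30281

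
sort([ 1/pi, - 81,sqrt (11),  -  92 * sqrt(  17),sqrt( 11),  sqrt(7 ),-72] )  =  [ - 92*sqrt(17 ),  -  81 ,-72,1/pi, sqrt( 7 ), sqrt(11),sqrt(11)]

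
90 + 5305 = 5395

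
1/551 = 1/551 = 0.00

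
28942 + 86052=114994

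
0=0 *8432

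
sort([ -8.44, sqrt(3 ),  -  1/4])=[ -8.44, - 1/4, sqrt( 3)] 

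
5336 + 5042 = 10378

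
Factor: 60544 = 2^7 * 11^1 * 43^1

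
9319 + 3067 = 12386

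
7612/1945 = 7612/1945  =  3.91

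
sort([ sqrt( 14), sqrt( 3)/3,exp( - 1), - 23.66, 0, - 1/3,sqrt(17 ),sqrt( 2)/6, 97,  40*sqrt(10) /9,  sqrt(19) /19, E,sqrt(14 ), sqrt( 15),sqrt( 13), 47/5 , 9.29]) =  [ - 23.66, - 1/3,0,sqrt(19)/19, sqrt( 2 )/6, exp( - 1), sqrt( 3)/3, E, sqrt(13), sqrt( 14),sqrt( 14), sqrt( 15 ),sqrt( 17), 9.29, 47/5 , 40*sqrt( 10)/9, 97] 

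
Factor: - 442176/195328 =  - 2^( - 2)*3^1*7^1*47^1 * 109^( - 1 ) =- 987/436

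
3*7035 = 21105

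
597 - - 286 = 883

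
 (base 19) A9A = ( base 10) 3791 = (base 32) 3mf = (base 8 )7317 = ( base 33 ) 3ft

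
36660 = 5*7332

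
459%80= 59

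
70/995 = 14/199 = 0.07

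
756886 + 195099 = 951985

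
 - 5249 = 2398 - 7647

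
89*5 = 445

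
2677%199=90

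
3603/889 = 3603/889  =  4.05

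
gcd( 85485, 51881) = 1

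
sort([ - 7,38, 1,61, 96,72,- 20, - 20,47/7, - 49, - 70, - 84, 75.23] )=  [- 84, - 70, - 49,-20,  -  20, - 7,1 , 47/7,38,61,72, 75.23 , 96]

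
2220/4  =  555 = 555.00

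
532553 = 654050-121497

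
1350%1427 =1350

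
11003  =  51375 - 40372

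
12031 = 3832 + 8199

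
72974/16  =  36487/8 = 4560.88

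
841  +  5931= 6772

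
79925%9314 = 5413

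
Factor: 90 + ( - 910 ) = -820 = - 2^2*5^1*41^1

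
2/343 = 2/343 = 0.01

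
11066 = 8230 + 2836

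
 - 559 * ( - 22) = 12298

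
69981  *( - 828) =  - 57944268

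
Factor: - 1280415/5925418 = -2^( - 1)*3^1*5^1 * 17^ ( - 1) * 61^(  -  1)*2857^(  -  1 )*85361^1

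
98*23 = 2254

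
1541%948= 593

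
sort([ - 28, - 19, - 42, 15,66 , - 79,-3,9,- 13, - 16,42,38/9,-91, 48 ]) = [ - 91 , - 79 , - 42,  -  28, - 19, - 16, - 13, - 3, 38/9,9 , 15, 42,48,66]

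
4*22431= 89724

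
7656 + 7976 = 15632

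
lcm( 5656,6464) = 45248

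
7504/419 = 7504/419=17.91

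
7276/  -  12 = -607+ 2/3= - 606.33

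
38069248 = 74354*512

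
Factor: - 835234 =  - 2^1 *417617^1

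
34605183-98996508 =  - 64391325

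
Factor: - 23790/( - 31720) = 3/4 = 2^(  -  2 )*3^1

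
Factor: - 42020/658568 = -55/862=- 2^( - 1)*5^1*11^1*431^(  -  1)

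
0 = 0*337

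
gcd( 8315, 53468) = 1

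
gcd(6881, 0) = 6881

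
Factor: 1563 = 3^1*521^1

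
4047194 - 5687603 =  - 1640409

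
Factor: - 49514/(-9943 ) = 2^1*19^1*61^(-1 ) *163^( - 1)* 1303^1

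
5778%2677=424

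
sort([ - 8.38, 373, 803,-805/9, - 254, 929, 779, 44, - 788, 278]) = [ - 788, - 254, - 805/9, - 8.38,44,  278, 373,779,803, 929]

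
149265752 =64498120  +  84767632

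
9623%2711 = 1490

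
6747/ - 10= - 6747/10 = - 674.70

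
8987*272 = 2444464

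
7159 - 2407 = 4752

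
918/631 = 1+287/631=1.45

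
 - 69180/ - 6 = 11530 + 0/1 = 11530.00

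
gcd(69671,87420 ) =1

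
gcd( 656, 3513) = 1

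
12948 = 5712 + 7236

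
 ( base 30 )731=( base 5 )201031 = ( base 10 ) 6391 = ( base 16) 18f7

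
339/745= 339/745  =  0.46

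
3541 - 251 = 3290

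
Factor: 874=2^1 * 19^1*23^1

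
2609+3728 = 6337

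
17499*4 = 69996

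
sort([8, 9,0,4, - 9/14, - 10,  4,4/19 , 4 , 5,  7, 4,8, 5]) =[ - 10,  -  9/14,0,  4/19,4,4,4, 4 , 5,5, 7, 8, 8, 9]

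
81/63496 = 81/63496 = 0.00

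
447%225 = 222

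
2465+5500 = 7965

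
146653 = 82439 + 64214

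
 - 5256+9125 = 3869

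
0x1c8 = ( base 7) 1221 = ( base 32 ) E8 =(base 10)456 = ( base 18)176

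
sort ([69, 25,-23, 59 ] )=[ - 23,  25, 59, 69 ] 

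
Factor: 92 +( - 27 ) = 65 = 5^1 * 13^1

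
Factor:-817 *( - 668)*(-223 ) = - 2^2*19^1*43^1*167^1*223^1 = - 121703588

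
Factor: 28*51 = 2^2*3^1*7^1*17^1 = 1428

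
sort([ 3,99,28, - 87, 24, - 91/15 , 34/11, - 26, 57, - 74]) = [-87, - 74,- 26, - 91/15,3,34/11, 24, 28,57,99]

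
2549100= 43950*58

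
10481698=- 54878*(-191) 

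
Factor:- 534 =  - 2^1*3^1*89^1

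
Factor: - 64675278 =-2^1*3^2*19^1 * 29^1 *6521^1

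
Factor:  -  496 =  - 2^4 * 31^1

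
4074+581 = 4655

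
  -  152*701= - 106552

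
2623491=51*51441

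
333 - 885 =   -  552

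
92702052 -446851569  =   - 354149517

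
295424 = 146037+149387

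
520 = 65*8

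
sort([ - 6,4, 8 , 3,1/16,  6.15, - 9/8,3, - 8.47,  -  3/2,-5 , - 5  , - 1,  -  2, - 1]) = [ - 8.47, - 6, - 5, - 5, - 2 ,-3/2, - 9/8, - 1,-1, 1/16,3,3,4, 6.15, 8]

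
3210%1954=1256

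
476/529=476/529 = 0.90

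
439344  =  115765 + 323579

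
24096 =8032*3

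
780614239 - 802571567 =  - 21957328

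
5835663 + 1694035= 7529698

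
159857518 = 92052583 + 67804935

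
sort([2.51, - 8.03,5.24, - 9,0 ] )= [ - 9,  -  8.03,0,2.51,5.24 ]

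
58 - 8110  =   - 8052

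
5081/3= 5081/3 = 1693.67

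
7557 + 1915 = 9472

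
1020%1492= 1020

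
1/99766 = 1/99766=0.00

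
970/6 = 485/3 = 161.67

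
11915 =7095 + 4820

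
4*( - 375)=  - 1500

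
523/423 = 523/423   =  1.24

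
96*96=9216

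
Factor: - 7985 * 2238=-17870430 = - 2^1*3^1*5^1*373^1 * 1597^1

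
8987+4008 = 12995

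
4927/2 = 4927/2 = 2463.50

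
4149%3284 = 865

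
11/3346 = 11/3346=   0.00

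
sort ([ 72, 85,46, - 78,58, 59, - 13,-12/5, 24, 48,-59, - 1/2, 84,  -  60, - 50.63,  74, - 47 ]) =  [ - 78,- 60,  -  59, -50.63, - 47, - 13, - 12/5,  -  1/2,24,46,48, 58,  59,72,74,84,  85 ] 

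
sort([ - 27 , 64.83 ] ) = [ - 27,64.83 ]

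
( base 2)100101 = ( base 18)21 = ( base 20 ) 1h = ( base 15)27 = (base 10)37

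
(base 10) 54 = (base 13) 42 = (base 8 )66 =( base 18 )30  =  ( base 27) 20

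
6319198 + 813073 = 7132271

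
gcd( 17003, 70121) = 1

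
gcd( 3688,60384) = 8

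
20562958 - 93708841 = - 73145883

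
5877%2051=1775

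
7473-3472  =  4001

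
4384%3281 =1103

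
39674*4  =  158696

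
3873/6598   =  3873/6598  =  0.59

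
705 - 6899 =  - 6194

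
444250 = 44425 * 10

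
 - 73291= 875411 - 948702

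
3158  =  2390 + 768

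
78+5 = 83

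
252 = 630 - 378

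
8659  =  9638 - 979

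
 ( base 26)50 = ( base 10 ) 130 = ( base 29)4E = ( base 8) 202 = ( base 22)5k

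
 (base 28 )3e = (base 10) 98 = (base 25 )3n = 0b1100010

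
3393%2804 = 589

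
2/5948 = 1/2974 = 0.00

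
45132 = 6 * 7522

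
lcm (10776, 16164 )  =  32328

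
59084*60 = 3545040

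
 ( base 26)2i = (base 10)70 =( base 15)4a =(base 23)31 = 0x46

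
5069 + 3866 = 8935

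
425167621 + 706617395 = 1131785016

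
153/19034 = 153/19034= 0.01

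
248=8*31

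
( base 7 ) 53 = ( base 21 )1H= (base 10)38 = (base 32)16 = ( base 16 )26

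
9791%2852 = 1235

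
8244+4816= 13060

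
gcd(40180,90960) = 20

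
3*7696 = 23088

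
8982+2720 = 11702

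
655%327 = 1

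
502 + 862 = 1364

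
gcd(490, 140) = 70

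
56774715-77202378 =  - 20427663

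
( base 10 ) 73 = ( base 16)49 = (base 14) 53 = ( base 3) 2201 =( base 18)41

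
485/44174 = 485/44174  =  0.01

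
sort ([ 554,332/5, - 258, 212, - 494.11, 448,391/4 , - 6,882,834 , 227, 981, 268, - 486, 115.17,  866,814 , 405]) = [-494.11, - 486, - 258, - 6,332/5,391/4,115.17, 212,227, 268, 405, 448,554,814, 834, 866, 882,981]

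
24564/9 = 2729 + 1/3  =  2729.33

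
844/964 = 211/241 = 0.88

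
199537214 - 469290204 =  - 269752990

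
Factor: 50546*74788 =3780234248 = 2^3*7^1*127^1*199^1*2671^1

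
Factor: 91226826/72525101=2^1 * 3^2*11^(  -  2)*59^( - 1 )*10159^( - 1)*5068157^1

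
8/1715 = 8/1715=0.00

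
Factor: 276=2^2*3^1* 23^1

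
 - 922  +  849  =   - 73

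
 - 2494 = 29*(-86)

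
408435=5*81687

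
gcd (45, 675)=45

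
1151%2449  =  1151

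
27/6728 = 27/6728=0.00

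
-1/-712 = 1/712 = 0.00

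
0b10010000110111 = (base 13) 42b2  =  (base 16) 2437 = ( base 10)9271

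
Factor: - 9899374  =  -2^1*43^1 * 59^1 * 1951^1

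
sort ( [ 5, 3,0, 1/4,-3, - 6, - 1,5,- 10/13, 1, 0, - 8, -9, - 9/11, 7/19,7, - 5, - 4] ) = [-9, - 8 , - 6, - 5, - 4,-3, - 1, - 9/11, - 10/13,0, 0,1/4, 7/19,1,3,5, 5,7]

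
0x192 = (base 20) 102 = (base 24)GI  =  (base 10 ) 402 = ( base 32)ci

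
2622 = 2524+98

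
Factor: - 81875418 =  - 2^1*3^1 * 1867^1*7309^1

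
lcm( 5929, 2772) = 213444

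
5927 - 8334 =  - 2407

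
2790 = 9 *310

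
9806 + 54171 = 63977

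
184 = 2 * 92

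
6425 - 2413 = 4012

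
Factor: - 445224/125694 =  - 74204/20949 = -2^2*3^( - 1 ) * 13^1 * 1427^1 * 6983^( - 1)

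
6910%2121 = 547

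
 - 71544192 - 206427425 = - 277971617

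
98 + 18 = 116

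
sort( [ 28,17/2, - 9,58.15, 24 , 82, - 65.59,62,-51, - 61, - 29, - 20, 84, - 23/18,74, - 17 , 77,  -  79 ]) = [-79,- 65.59,-61 , - 51 ,-29, - 20, - 17, - 9, - 23/18, 17/2, 24,  28, 58.15,62,74,77 , 82,84]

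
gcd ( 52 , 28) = 4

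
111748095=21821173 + 89926922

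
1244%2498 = 1244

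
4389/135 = 32+23/45 = 32.51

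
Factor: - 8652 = -2^2 * 3^1*7^1*103^1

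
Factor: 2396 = 2^2*599^1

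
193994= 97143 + 96851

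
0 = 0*100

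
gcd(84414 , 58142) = 2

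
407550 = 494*825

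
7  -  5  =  2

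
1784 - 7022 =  - 5238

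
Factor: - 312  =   - 2^3*3^1*13^1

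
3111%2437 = 674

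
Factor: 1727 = 11^1  *157^1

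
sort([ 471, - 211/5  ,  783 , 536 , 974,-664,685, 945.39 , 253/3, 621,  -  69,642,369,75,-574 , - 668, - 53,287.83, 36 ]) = [ - 668, - 664, - 574, - 69, - 53, - 211/5,36,75,253/3, 287.83, 369,471,  536, 621,642,685,  783,945.39,974 ] 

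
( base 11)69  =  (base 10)75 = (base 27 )2L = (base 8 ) 113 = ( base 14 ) 55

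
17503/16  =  17503/16 =1093.94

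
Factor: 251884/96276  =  3^ (-1)*71^( -1) * 113^( - 1)* 62971^1  =  62971/24069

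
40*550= 22000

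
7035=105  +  6930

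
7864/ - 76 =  - 1966/19 = - 103.47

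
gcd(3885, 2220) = 555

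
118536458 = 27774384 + 90762074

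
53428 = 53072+356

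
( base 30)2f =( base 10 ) 75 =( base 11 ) 69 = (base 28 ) 2j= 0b1001011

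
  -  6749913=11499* ( - 587 )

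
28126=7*4018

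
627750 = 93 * 6750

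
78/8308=39/4154  =  0.01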